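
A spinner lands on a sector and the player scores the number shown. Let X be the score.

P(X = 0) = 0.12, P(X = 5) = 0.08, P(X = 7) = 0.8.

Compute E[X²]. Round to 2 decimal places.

41.20

E[X²] = (0)²(0.12) + (5)²(0.08) + (7)²(0.8) = 41.2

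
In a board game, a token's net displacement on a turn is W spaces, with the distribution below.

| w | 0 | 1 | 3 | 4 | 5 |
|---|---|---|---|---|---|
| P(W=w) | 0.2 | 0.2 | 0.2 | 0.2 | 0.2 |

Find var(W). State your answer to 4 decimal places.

E[W] = (0)(0.2) + (1)(0.2) + (3)(0.2) + (4)(0.2) + (5)(0.2) = 2.6
E[W²] = (0)²(0.2) + (1)²(0.2) + (3)²(0.2) + (4)²(0.2) + (5)²(0.2) = 10.2
var(W) = E[W²] − (E[W])² = 10.2 − (2.6)² = 3.44

3.4400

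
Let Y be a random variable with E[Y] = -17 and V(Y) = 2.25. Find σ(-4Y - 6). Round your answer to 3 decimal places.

V(-4Y - 6) = (-4)²·2.25 = 36
σ(-4Y - 6) = √36 ≈ 6.000

6.000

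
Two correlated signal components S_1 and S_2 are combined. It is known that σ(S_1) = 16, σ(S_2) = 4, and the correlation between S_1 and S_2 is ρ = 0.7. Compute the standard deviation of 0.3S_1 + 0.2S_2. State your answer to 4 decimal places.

V(S_1) = (16)² = 256;  V(S_2) = (4)² = 16
Cov(S_1,S_2) = ρ·σ(S_1)·σ(S_2) = 0.7·16·4 = 44.8
V(0.3S_1 + 0.2S_2) = (0.3)²·V(S_1) + (0.2)²·V(S_2) + 2·(0.3)·(0.2)·Cov(S_1,S_2)
= 0.09·256 + 0.04·16 + 0.12·44.8 = 29.056
σ(0.3S_1 + 0.2S_2) = √29.056 ≈ 5.3904

5.3904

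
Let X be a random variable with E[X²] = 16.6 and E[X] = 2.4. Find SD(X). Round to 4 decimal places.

3.2924

var(X) = 16.6 − (2.4)² = 10.84
SD(X) = √10.84 ≈ 3.2924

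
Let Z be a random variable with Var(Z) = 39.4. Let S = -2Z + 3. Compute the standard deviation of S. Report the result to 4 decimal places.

12.5539

Var(-2Z + 3) = (-2)²·39.4 = 157.6
σ(S) = √157.6 ≈ 12.5539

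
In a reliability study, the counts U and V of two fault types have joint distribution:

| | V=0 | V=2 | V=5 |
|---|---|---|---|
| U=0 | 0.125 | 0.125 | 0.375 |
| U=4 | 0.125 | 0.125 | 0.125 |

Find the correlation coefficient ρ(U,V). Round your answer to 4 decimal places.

-0.2434

E[U] = 1.5,  E[V] = 3
E[UV] = 3.5
Cov(U,V) = E[UV] − E[U]E[V] = 3.5 − (1.5)(3) = -1
Var(U) = 3.75,  Var(V) = 4.5
ρ = -1 / √(3.75·4.5) ≈ -0.2434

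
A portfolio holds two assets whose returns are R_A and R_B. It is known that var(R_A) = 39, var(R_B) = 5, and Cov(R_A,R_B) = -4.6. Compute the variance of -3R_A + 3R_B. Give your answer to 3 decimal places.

478.800

var(-3R_A + 3R_B) = (-3)²·var(R_A) + (3)²·var(R_B) + 2·(-3)·(3)·Cov(R_A,R_B)
= 9·39 + 9·5 + -18·-4.6 = 478.8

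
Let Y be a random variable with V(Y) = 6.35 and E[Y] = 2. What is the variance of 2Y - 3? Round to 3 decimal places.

V(2Y - 3) = (2)²·V(Y) = 4·6.35 = 25.4

25.400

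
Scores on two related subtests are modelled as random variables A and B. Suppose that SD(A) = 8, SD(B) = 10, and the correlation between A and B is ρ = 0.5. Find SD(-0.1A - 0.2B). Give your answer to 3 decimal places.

Var(A) = (8)² = 64;  Var(B) = (10)² = 100
cov(A,B) = ρ·SD(A)·SD(B) = 0.5·8·10 = 40
Var(-0.1A - 0.2B) = (-0.1)²·Var(A) + (-0.2)²·Var(B) + 2·(-0.1)·(-0.2)·cov(A,B)
= 0.01·64 + 0.04·100 + 0.04·40 = 6.24
SD(-0.1A - 0.2B) = √6.24 ≈ 2.498

2.498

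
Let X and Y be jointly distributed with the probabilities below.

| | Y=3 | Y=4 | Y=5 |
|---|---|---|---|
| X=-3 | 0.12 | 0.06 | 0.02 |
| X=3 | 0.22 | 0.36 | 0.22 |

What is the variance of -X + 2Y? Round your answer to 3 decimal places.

E[X] = 1.8,  E[Y] = 3.9,  E[XY] = 7.5
V(X) = 9 − (1.8)² = 5.76;  V(Y) = 15.78 − (3.9)² = 0.57
cov(X,Y) = 7.5 − (1.8)(3.9) = 0.48
V(-X + 2Y) = (-1)²·5.76 + (2)²·0.57 + 2·(-1)·(2)·0.48 = 6.12

6.120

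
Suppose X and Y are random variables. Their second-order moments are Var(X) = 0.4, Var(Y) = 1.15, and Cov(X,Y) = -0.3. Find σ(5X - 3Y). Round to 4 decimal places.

Var(5X - 3Y) = (5)²·Var(X) + (-3)²·Var(Y) + 2·(5)·(-3)·Cov(X,Y)
= 25·0.4 + 9·1.15 + -30·-0.3 = 29.35
σ(5X - 3Y) = √29.35 ≈ 5.4176

5.4176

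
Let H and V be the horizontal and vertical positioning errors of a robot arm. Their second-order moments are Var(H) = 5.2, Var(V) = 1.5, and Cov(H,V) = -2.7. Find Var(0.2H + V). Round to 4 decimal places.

0.6280

Var(0.2H + V) = (0.2)²·Var(H) + (1)²·Var(V) + 2·(0.2)·(1)·Cov(H,V)
= 0.04·5.2 + 1·1.5 + 0.4·-2.7 = 0.628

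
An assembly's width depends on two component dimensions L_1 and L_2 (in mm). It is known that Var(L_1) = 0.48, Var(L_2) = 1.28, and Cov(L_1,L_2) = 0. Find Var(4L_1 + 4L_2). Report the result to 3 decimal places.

28.160

Var(4L_1 + 4L_2) = (4)²·Var(L_1) + (4)²·Var(L_2) + 2·(4)·(4)·Cov(L_1,L_2)
= 16·0.48 + 16·1.28 + 32·0 = 28.16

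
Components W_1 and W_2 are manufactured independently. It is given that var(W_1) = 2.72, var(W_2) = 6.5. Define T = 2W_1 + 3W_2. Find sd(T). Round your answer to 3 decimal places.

By independence, var(T) = (2)²var(W_1) + (3)²var(W_2)
= (2)²·2.72 + (3)²·6.5 = 69.38
sd(T) = √69.38 ≈ 8.329

8.329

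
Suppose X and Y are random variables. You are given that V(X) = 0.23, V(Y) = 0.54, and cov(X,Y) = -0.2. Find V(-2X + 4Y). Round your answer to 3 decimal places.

V(-2X + 4Y) = (-2)²·V(X) + (4)²·V(Y) + 2·(-2)·(4)·cov(X,Y)
= 4·0.23 + 16·0.54 + -16·-0.2 = 12.76

12.760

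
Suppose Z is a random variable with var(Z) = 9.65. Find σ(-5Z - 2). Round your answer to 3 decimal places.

15.532

var(-5Z - 2) = (-5)²·9.65 = 241.25
σ(-5Z - 2) = √241.25 ≈ 15.532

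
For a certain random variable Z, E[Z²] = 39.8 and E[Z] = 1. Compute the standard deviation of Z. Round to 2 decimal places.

6.23

V(Z) = 39.8 − (1)² = 38.8
SD(Z) = √38.8 ≈ 6.23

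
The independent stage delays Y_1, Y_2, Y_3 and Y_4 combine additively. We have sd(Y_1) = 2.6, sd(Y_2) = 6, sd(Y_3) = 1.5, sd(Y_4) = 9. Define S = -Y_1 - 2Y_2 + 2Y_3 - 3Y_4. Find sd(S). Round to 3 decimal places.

V(Y_1) = 6.76, V(Y_2) = 36, V(Y_3) = 2.25, V(Y_4) = 81
By independence, V(S) = (-1)²V(Y_1) + (-2)²V(Y_2) + (2)²V(Y_3) + (-3)²V(Y_4)
= (-1)²·6.76 + (-2)²·36 + (2)²·2.25 + (-3)²·81 = 888.76
sd(S) = √888.76 ≈ 29.812

29.812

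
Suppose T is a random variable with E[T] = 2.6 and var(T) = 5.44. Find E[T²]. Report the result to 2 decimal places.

12.20

E[T²] = var(T) + (E[T])² = 5.44 + (2.6)² = 12.2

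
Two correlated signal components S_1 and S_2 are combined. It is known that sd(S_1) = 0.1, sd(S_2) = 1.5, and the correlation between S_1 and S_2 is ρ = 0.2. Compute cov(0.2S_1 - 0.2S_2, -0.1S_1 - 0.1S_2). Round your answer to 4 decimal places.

0.0448

V(S_1) = (0.1)² = 0.01;  V(S_2) = (1.5)² = 2.25
cov(S_1,S_2) = ρ·sd(S_1)·sd(S_2) = 0.2·0.1·1.5 = 0.03
cov(0.2S_1 - 0.2S_2, -0.1S_1 - 0.1S_2) = (0.2)(-0.1)V(S_1) + (-0.2)(-0.1)V(S_2) + [(0.2)(-0.1) + (-0.2)(-0.1)]cov(S_1,S_2)
= -0.02·0.01 + 0.02·2.25 + 0·0.03 = 0.0448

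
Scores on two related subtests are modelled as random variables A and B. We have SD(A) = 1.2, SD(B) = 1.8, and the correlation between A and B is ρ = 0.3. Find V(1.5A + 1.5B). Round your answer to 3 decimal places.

V(A) = (1.2)² = 1.44;  V(B) = (1.8)² = 3.24
Cov(A,B) = ρ·SD(A)·SD(B) = 0.3·1.2·1.8 = 0.648
V(1.5A + 1.5B) = (1.5)²·V(A) + (1.5)²·V(B) + 2·(1.5)·(1.5)·Cov(A,B)
= 2.25·1.44 + 2.25·3.24 + 4.5·0.648 = 13.446

13.446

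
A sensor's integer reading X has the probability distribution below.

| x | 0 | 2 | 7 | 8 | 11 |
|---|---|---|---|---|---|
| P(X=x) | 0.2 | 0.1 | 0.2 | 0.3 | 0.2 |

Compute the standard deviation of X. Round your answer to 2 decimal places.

3.89

E[X] = (0)(0.2) + (2)(0.1) + (7)(0.2) + (8)(0.3) + (11)(0.2) = 6.2
E[X²] = (0)²(0.2) + (2)²(0.1) + (7)²(0.2) + (8)²(0.3) + (11)²(0.2) = 53.6
Var(X) = E[X²] − (E[X])² = 53.6 − (6.2)² = 15.16
SD(X) = √15.16 ≈ 3.89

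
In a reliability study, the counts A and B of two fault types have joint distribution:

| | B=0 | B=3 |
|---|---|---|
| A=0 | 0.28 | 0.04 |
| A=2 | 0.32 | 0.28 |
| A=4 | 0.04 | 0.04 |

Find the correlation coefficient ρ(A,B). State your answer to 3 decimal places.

E[A] = 1.52,  E[B] = 1.08
E[AB] = 2.16
Cov(A,B) = E[AB] − E[A]E[B] = 2.16 − (1.52)(1.08) = 0.5184
Var(A) = 1.3696,  Var(B) = 2.0736
ρ = 0.5184 / √(1.3696·2.0736) ≈ 0.308

0.308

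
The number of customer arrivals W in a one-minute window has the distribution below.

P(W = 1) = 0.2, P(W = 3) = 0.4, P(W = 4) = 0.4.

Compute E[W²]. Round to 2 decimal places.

10.20

E[W²] = (1)²(0.2) + (3)²(0.4) + (4)²(0.4) = 10.2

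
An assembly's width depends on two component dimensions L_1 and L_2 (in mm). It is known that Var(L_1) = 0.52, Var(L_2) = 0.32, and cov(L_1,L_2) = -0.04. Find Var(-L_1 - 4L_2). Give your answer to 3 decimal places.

Var(-L_1 - 4L_2) = (-1)²·Var(L_1) + (-4)²·Var(L_2) + 2·(-1)·(-4)·cov(L_1,L_2)
= 1·0.52 + 16·0.32 + 8·-0.04 = 5.32

5.320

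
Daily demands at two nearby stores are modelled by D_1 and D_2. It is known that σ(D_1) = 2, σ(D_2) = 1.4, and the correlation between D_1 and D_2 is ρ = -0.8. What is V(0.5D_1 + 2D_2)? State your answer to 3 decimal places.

4.360

V(D_1) = (2)² = 4;  V(D_2) = (1.4)² = 1.96
Cov(D_1,D_2) = ρ·σ(D_1)·σ(D_2) = -0.8·2·1.4 = -2.24
V(0.5D_1 + 2D_2) = (0.5)²·V(D_1) + (2)²·V(D_2) + 2·(0.5)·(2)·Cov(D_1,D_2)
= 0.25·4 + 4·1.96 + 2·-2.24 = 4.36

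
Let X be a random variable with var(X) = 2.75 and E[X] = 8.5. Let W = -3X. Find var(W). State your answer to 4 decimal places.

var(-3X) = (-3)²·var(X) = 9·2.75 = 24.75

24.7500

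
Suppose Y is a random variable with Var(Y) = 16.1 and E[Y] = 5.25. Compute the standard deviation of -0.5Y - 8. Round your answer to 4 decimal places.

Var(-0.5Y - 8) = (-0.5)²·16.1 = 4.025
sd(-0.5Y - 8) = √4.025 ≈ 2.0062

2.0062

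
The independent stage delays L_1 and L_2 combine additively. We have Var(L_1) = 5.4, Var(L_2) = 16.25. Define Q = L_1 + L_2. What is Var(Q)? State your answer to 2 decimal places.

21.65

By independence, Var(Q) = (1)²Var(L_1) + (1)²Var(L_2)
= (1)²·5.4 + (1)²·16.25 = 21.65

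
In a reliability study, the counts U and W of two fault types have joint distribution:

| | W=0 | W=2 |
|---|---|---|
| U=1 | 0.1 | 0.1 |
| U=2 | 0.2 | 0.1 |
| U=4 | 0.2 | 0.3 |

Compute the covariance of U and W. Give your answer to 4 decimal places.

E[U] = 2.8,  E[W] = 1
E[UW] = 3
Cov(U,W) = E[UW] − E[U]E[W] = 3 − (2.8)(1) = 0.2

0.2000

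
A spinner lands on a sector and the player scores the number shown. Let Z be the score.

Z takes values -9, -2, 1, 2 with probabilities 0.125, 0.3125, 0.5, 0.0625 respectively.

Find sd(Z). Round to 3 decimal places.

E[Z] = (-9)(0.125) + (-2)(0.3125) + (1)(0.5) + (2)(0.0625) = -1.125
E[Z²] = (-9)²(0.125) + (-2)²(0.3125) + (1)²(0.5) + (2)²(0.0625) = 12.125
Var(Z) = E[Z²] − (E[Z])² = 12.125 − (-1.125)² = 10.859375
sd(Z) = √10.859375 ≈ 3.295

3.295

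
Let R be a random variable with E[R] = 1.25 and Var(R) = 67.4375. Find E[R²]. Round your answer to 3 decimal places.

69.000

E[R²] = Var(R) + (E[R])² = 67.4375 + (1.25)² = 69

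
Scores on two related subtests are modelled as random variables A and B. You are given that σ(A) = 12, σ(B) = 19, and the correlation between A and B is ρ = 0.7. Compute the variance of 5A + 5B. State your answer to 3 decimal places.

20605.000

V(A) = (12)² = 144;  V(B) = (19)² = 361
Cov(A,B) = ρ·σ(A)·σ(B) = 0.7·12·19 = 159.6
V(5A + 5B) = (5)²·V(A) + (5)²·V(B) + 2·(5)·(5)·Cov(A,B)
= 25·144 + 25·361 + 50·159.6 = 20605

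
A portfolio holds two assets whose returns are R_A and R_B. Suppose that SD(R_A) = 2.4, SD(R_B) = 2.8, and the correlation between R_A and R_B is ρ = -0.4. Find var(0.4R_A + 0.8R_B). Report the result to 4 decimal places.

var(R_A) = (2.4)² = 5.76;  var(R_B) = (2.8)² = 7.84
Cov(R_A,R_B) = ρ·SD(R_A)·SD(R_B) = -0.4·2.4·2.8 = -2.688
var(0.4R_A + 0.8R_B) = (0.4)²·var(R_A) + (0.8)²·var(R_B) + 2·(0.4)·(0.8)·Cov(R_A,R_B)
= 0.16·5.76 + 0.64·7.84 + 0.64·-2.688 = 4.21888

4.2189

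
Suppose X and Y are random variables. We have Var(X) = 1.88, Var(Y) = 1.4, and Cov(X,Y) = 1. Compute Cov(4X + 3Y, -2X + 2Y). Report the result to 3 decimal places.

-4.640

Cov(4X + 3Y, -2X + 2Y) = (4)(-2)Var(X) + (3)(2)Var(Y) + [(4)(2) + (3)(-2)]Cov(X,Y)
= -8·1.88 + 6·1.4 + 2·1 = -4.64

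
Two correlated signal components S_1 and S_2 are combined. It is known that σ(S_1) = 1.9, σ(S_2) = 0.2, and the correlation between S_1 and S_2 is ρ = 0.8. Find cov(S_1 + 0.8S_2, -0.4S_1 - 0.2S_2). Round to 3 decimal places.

Var(S_1) = (1.9)² = 3.61;  Var(S_2) = (0.2)² = 0.04
cov(S_1,S_2) = ρ·σ(S_1)·σ(S_2) = 0.8·1.9·0.2 = 0.304
cov(S_1 + 0.8S_2, -0.4S_1 - 0.2S_2) = (1)(-0.4)Var(S_1) + (0.8)(-0.2)Var(S_2) + [(1)(-0.2) + (0.8)(-0.4)]cov(S_1,S_2)
= -0.4·3.61 + -0.16·0.04 + -0.52·0.304 = -1.60848

-1.608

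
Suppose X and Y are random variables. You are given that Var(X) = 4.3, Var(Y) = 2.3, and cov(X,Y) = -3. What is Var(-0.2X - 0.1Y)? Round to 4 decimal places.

Var(-0.2X - 0.1Y) = (-0.2)²·Var(X) + (-0.1)²·Var(Y) + 2·(-0.2)·(-0.1)·cov(X,Y)
= 0.04·4.3 + 0.01·2.3 + 0.04·-3 = 0.075

0.0750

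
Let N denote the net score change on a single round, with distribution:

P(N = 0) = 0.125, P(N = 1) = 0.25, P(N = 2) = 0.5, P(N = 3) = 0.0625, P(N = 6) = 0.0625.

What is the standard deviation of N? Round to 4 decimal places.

1.3332

E[N] = (0)(0.125) + (1)(0.25) + (2)(0.5) + (3)(0.0625) + (6)(0.0625) = 1.8125
E[N²] = (0)²(0.125) + (1)²(0.25) + (2)²(0.5) + (3)²(0.0625) + (6)²(0.0625) = 5.0625
V(N) = E[N²] − (E[N])² = 5.0625 − (1.8125)² = 1.77734375
SD(N) = √1.77734375 ≈ 1.3332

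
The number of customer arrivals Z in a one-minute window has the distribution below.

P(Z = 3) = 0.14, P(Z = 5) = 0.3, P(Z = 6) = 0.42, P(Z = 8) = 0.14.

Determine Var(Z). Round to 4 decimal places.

E[Z] = (3)(0.14) + (5)(0.3) + (6)(0.42) + (8)(0.14) = 5.56
E[Z²] = (3)²(0.14) + (5)²(0.3) + (6)²(0.42) + (8)²(0.14) = 32.84
Var(Z) = E[Z²] − (E[Z])² = 32.84 − (5.56)² = 1.9264

1.9264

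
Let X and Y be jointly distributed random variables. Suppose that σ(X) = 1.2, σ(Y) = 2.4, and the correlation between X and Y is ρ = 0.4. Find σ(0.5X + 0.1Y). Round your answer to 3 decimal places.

0.730

Var(X) = (1.2)² = 1.44;  Var(Y) = (2.4)² = 5.76
Cov(X,Y) = ρ·σ(X)·σ(Y) = 0.4·1.2·2.4 = 1.152
Var(0.5X + 0.1Y) = (0.5)²·Var(X) + (0.1)²·Var(Y) + 2·(0.5)·(0.1)·Cov(X,Y)
= 0.25·1.44 + 0.01·5.76 + 0.1·1.152 = 0.5328
σ(0.5X + 0.1Y) = √0.5328 ≈ 0.730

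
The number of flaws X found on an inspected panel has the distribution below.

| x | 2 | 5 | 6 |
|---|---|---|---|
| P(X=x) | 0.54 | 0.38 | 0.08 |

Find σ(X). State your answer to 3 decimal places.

E[X] = (2)(0.54) + (5)(0.38) + (6)(0.08) = 3.46
E[X²] = (2)²(0.54) + (5)²(0.38) + (6)²(0.08) = 14.54
V(X) = E[X²] − (E[X])² = 14.54 − (3.46)² = 2.5684
σ(X) = √2.5684 ≈ 1.603

1.603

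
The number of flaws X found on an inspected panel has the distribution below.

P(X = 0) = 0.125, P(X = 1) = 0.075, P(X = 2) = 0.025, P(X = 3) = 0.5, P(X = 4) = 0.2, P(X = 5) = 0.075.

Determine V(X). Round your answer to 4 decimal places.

E[X] = (0)(0.125) + (1)(0.075) + (2)(0.025) + (3)(0.5) + (4)(0.2) + (5)(0.075) = 2.8
E[X²] = (0)²(0.125) + (1)²(0.075) + (2)²(0.025) + (3)²(0.5) + (4)²(0.2) + (5)²(0.075) = 9.75
V(X) = E[X²] − (E[X])² = 9.75 − (2.8)² = 1.91

1.9100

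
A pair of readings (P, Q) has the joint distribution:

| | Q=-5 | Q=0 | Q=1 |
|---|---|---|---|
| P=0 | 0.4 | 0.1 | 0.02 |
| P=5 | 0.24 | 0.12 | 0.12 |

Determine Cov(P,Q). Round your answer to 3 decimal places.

E[P] = 2.4,  E[Q] = -3.06
E[PQ] = -5.4
Cov(P,Q) = E[PQ] − E[P]E[Q] = -5.4 − (2.4)(-3.06) = 1.944

1.944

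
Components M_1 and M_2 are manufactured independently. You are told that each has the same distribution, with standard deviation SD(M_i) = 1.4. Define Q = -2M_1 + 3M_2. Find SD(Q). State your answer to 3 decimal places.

V(M_i) = (1.4)² = 1.96
By independence, V(Q) = (-2)²V(M_1) + (3)²V(M_2)
= (-2)²·1.96 + (3)²·1.96 = 25.48
SD(Q) = √25.48 ≈ 5.048

5.048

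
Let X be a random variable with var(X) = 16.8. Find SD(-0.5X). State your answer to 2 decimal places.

var(-0.5X) = (-0.5)²·16.8 = 4.2
SD(-0.5X) = √4.2 ≈ 2.05

2.05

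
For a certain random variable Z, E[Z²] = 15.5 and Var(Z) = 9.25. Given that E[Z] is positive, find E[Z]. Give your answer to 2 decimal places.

2.50

(E[Z])² = E[Z²] − Var(Z) = 15.5 − 9.25 = 6.25
E[Z] = √6.25 = 2.5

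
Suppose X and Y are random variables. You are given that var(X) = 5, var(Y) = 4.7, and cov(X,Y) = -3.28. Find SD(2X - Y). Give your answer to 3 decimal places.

6.150

var(2X - Y) = (2)²·var(X) + (-1)²·var(Y) + 2·(2)·(-1)·cov(X,Y)
= 4·5 + 1·4.7 + -4·-3.28 = 37.82
SD(2X - Y) = √37.82 ≈ 6.150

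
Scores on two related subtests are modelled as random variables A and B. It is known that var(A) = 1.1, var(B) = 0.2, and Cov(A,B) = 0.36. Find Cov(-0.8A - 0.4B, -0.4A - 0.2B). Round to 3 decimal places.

0.483

Cov(-0.8A - 0.4B, -0.4A - 0.2B) = (-0.8)(-0.4)var(A) + (-0.4)(-0.2)var(B) + [(-0.8)(-0.2) + (-0.4)(-0.4)]Cov(A,B)
= 0.32·1.1 + 0.08·0.2 + 0.32·0.36 = 0.4832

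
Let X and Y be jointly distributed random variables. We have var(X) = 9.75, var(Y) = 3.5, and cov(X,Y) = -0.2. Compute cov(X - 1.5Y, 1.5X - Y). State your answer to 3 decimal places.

20.525

cov(X - 1.5Y, 1.5X - Y) = (1)(1.5)var(X) + (-1.5)(-1)var(Y) + [(1)(-1) + (-1.5)(1.5)]cov(X,Y)
= 1.5·9.75 + 1.5·3.5 + -3.25·-0.2 = 20.525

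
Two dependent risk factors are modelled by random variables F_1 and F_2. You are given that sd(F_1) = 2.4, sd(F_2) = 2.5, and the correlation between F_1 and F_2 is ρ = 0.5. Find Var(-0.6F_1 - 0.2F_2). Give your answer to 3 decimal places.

Var(F_1) = (2.4)² = 5.76;  Var(F_2) = (2.5)² = 6.25
Cov(F_1,F_2) = ρ·sd(F_1)·sd(F_2) = 0.5·2.4·2.5 = 3
Var(-0.6F_1 - 0.2F_2) = (-0.6)²·Var(F_1) + (-0.2)²·Var(F_2) + 2·(-0.6)·(-0.2)·Cov(F_1,F_2)
= 0.36·5.76 + 0.04·6.25 + 0.24·3 = 3.0436

3.044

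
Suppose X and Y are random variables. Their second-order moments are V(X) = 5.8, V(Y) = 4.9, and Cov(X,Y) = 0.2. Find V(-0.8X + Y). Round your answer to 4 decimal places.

8.2920

V(-0.8X + Y) = (-0.8)²·V(X) + (1)²·V(Y) + 2·(-0.8)·(1)·Cov(X,Y)
= 0.64·5.8 + 1·4.9 + -1.6·0.2 = 8.292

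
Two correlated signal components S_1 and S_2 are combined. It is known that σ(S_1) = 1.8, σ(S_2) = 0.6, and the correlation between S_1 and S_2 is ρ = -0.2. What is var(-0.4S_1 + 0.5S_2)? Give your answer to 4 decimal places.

var(S_1) = (1.8)² = 3.24;  var(S_2) = (0.6)² = 0.36
Cov(S_1,S_2) = ρ·σ(S_1)·σ(S_2) = -0.2·1.8·0.6 = -0.216
var(-0.4S_1 + 0.5S_2) = (-0.4)²·var(S_1) + (0.5)²·var(S_2) + 2·(-0.4)·(0.5)·Cov(S_1,S_2)
= 0.16·3.24 + 0.25·0.36 + -0.4·-0.216 = 0.6948

0.6948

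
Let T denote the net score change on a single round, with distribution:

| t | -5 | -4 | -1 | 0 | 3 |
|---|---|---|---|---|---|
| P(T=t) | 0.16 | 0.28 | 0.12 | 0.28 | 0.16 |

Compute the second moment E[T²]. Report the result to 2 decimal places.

10.04

E[T²] = (-5)²(0.16) + (-4)²(0.28) + (-1)²(0.12) + (0)²(0.28) + (3)²(0.16) = 10.04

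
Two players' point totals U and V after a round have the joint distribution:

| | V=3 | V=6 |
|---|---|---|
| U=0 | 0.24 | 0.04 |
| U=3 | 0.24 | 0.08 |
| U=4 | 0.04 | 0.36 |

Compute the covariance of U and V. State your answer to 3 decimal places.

E[U] = 2.56,  E[V] = 4.44
E[UV] = 12.72
Cov(U,V) = E[UV] − E[U]E[V] = 12.72 − (2.56)(4.44) = 1.3536

1.354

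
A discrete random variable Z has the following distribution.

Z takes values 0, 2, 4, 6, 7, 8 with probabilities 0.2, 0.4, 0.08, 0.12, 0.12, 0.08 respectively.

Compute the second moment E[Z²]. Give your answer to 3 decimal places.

E[Z²] = (0)²(0.2) + (2)²(0.4) + (4)²(0.08) + (6)²(0.12) + (7)²(0.12) + (8)²(0.08) = 18.2

18.200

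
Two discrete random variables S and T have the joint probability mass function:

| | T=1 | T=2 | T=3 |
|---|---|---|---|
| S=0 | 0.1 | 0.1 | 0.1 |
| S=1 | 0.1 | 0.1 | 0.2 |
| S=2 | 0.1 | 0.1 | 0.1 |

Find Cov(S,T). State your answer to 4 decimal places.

0.0000

E[S] = 1,  E[T] = 2.1
E[ST] = 2.1
Cov(S,T) = E[ST] − E[S]E[T] = 2.1 − (1)(2.1) = 0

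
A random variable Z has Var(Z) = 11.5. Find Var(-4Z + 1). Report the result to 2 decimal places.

Var(-4Z + 1) = (-4)²·Var(Z) = 16·11.5 = 184

184.00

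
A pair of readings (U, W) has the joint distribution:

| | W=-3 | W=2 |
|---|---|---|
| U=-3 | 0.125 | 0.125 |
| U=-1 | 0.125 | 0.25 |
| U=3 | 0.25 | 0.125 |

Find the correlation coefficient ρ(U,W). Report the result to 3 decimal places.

E[U] = 0,  E[W] = -0.5
E[UW] = -1.25
cov(U,W) = E[UW] − E[U]E[W] = -1.25 − (0)(-0.5) = -1.25
V(U) = 6,  V(W) = 6.25
ρ = -1.25 / √(6·6.25) ≈ -0.204

-0.204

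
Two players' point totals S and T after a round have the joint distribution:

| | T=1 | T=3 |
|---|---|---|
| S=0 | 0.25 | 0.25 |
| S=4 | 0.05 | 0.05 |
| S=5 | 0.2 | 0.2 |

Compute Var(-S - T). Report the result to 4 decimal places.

6.8400

E[S] = 2.4,  E[T] = 2,  E[ST] = 4.8
Var(S) = 11.6 − (2.4)² = 5.84;  Var(T) = 5 − (2)² = 1
cov(S,T) = 4.8 − (2.4)(2) = 0
Var(-S - T) = (-1)²·5.84 + (-1)²·1 + 2·(-1)·(-1)·0 = 6.84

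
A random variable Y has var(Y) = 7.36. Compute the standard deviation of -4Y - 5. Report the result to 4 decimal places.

var(-4Y - 5) = (-4)²·7.36 = 117.76
SD(-4Y - 5) = √117.76 ≈ 10.8517

10.8517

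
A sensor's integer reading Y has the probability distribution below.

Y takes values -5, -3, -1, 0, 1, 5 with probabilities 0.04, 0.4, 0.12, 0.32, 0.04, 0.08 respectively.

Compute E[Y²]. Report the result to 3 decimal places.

6.760

E[Y²] = (-5)²(0.04) + (-3)²(0.4) + (-1)²(0.12) + (0)²(0.32) + (1)²(0.04) + (5)²(0.08) = 6.76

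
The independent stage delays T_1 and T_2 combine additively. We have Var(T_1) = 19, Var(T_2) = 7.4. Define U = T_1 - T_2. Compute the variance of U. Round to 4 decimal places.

26.4000

By independence, Var(U) = (1)²Var(T_1) + (-1)²Var(T_2)
= (1)²·19 + (-1)²·7.4 = 26.4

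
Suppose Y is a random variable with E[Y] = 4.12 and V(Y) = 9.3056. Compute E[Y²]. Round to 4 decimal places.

26.2800

E[Y²] = V(Y) + (E[Y])² = 9.3056 + (4.12)² = 26.28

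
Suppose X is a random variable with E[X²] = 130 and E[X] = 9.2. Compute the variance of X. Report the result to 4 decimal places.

45.3600

var(X) = 130 − (9.2)² = 45.36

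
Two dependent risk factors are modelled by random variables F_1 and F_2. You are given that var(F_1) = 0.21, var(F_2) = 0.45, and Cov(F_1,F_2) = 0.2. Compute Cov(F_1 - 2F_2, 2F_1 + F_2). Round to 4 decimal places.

-1.0800

Cov(F_1 - 2F_2, 2F_1 + F_2) = (1)(2)var(F_1) + (-2)(1)var(F_2) + [(1)(1) + (-2)(2)]Cov(F_1,F_2)
= 2·0.21 + -2·0.45 + -3·0.2 = -1.08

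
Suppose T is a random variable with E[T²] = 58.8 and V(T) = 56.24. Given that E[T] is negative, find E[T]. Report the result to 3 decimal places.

-1.600

(E[T])² = E[T²] − V(T) = 58.8 − 56.24 = 2.56
E[T] = −√2.56 = -1.6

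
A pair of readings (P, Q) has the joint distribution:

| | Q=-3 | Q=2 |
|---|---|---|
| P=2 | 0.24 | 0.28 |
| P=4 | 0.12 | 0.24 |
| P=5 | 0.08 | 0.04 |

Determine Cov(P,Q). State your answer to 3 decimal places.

-0.024

E[P] = 3.08,  E[Q] = -0.2
E[PQ] = -0.64
Cov(P,Q) = E[PQ] − E[P]E[Q] = -0.64 − (3.08)(-0.2) = -0.024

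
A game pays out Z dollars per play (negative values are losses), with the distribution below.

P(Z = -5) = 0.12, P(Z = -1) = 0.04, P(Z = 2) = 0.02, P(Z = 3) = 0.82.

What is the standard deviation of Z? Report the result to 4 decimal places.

2.6534

E[Z] = (-5)(0.12) + (-1)(0.04) + (2)(0.02) + (3)(0.82) = 1.86
E[Z²] = (-5)²(0.12) + (-1)²(0.04) + (2)²(0.02) + (3)²(0.82) = 10.5
Var(Z) = E[Z²] − (E[Z])² = 10.5 − (1.86)² = 7.0404
SD(Z) = √7.0404 ≈ 2.6534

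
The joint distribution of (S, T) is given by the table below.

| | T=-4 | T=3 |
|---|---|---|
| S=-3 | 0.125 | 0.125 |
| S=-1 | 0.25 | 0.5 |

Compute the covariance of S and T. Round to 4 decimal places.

E[S] = -1.5,  E[T] = 0.375
E[ST] = -0.125
Cov(S,T) = E[ST] − E[S]E[T] = -0.125 − (-1.5)(0.375) = 0.4375

0.4375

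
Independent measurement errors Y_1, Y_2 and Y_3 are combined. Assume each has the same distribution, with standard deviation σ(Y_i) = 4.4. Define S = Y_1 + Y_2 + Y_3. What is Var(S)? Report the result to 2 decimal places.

58.08

Var(Y_i) = (4.4)² = 19.36
By independence, Var(S) = (1)²Var(Y_1) + (1)²Var(Y_2) + (1)²Var(Y_3)
= (1)²·19.36 + (1)²·19.36 + (1)²·19.36 = 58.08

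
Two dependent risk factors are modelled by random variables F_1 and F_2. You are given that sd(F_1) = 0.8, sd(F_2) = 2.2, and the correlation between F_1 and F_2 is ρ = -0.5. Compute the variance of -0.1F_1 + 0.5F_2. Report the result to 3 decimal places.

V(F_1) = (0.8)² = 0.64;  V(F_2) = (2.2)² = 4.84
Cov(F_1,F_2) = ρ·sd(F_1)·sd(F_2) = -0.5·0.8·2.2 = -0.88
V(-0.1F_1 + 0.5F_2) = (-0.1)²·V(F_1) + (0.5)²·V(F_2) + 2·(-0.1)·(0.5)·Cov(F_1,F_2)
= 0.01·0.64 + 0.25·4.84 + -0.1·-0.88 = 1.3044

1.304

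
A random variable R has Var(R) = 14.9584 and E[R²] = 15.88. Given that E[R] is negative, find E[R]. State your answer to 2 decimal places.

(E[R])² = E[R²] − Var(R) = 15.88 − 14.9584 = 0.9216
E[R] = −√0.9216 = -0.96

-0.96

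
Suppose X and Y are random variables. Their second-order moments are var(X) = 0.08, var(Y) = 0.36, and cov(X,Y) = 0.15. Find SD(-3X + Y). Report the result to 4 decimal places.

0.4243

var(-3X + Y) = (-3)²·var(X) + (1)²·var(Y) + 2·(-3)·(1)·cov(X,Y)
= 9·0.08 + 1·0.36 + -6·0.15 = 0.18
SD(-3X + Y) = √0.18 ≈ 0.4243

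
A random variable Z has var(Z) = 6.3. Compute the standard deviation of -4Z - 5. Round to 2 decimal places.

10.04

var(-4Z - 5) = (-4)²·6.3 = 100.8
SD(-4Z - 5) = √100.8 ≈ 10.04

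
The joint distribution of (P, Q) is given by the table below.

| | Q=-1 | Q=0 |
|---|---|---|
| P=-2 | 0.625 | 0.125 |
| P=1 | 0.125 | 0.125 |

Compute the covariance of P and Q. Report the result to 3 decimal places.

E[P] = -1.25,  E[Q] = -0.75
E[PQ] = 1.125
cov(P,Q) = E[PQ] − E[P]E[Q] = 1.125 − (-1.25)(-0.75) = 0.1875

0.188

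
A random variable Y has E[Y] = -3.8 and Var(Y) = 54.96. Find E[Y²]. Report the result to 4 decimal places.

69.4000

E[Y²] = Var(Y) + (E[Y])² = 54.96 + (-3.8)² = 69.4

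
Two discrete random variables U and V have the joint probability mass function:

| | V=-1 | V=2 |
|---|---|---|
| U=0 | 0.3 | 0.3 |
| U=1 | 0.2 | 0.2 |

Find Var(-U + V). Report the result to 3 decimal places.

E[U] = 0.4,  E[V] = 0.5,  E[UV] = 0.2
Var(U) = 0.4 − (0.4)² = 0.24;  Var(V) = 2.5 − (0.5)² = 2.25
Cov(U,V) = 0.2 − (0.4)(0.5) = 0
Var(-U + V) = (-1)²·0.24 + (1)²·2.25 + 2·(-1)·(1)·0 = 2.49

2.490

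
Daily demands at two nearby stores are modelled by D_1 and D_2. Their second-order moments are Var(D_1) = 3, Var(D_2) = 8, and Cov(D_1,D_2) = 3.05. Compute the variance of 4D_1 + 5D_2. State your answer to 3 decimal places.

370.000

Var(4D_1 + 5D_2) = (4)²·Var(D_1) + (5)²·Var(D_2) + 2·(4)·(5)·Cov(D_1,D_2)
= 16·3 + 25·8 + 40·3.05 = 370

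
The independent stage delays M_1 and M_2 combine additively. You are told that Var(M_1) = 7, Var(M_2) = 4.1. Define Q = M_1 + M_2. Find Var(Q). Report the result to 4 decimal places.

11.1000

By independence, Var(Q) = (1)²Var(M_1) + (1)²Var(M_2)
= (1)²·7 + (1)²·4.1 = 11.1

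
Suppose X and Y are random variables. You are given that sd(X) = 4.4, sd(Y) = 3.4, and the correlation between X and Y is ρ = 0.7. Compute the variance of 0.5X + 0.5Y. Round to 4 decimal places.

var(X) = (4.4)² = 19.36;  var(Y) = (3.4)² = 11.56
cov(X,Y) = ρ·sd(X)·sd(Y) = 0.7·4.4·3.4 = 10.472
var(0.5X + 0.5Y) = (0.5)²·var(X) + (0.5)²·var(Y) + 2·(0.5)·(0.5)·cov(X,Y)
= 0.25·19.36 + 0.25·11.56 + 0.5·10.472 = 12.966

12.9660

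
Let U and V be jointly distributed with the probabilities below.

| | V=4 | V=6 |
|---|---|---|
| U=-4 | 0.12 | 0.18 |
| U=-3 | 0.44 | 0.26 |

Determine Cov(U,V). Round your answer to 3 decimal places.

E[U] = -3.3,  E[V] = 4.88
E[UV] = -16.2
Cov(U,V) = E[UV] − E[U]E[V] = -16.2 − (-3.3)(4.88) = -0.096

-0.096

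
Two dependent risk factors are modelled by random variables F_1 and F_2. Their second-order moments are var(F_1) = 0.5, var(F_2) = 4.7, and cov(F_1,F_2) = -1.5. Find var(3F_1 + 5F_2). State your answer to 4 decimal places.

77.0000

var(3F_1 + 5F_2) = (3)²·var(F_1) + (5)²·var(F_2) + 2·(3)·(5)·cov(F_1,F_2)
= 9·0.5 + 25·4.7 + 30·-1.5 = 77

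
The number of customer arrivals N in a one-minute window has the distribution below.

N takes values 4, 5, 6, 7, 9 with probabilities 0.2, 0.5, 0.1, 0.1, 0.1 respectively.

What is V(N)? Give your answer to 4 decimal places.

2.0500

E[N] = (4)(0.2) + (5)(0.5) + (6)(0.1) + (7)(0.1) + (9)(0.1) = 5.5
E[N²] = (4)²(0.2) + (5)²(0.5) + (6)²(0.1) + (7)²(0.1) + (9)²(0.1) = 32.3
V(N) = E[N²] − (E[N])² = 32.3 − (5.5)² = 2.05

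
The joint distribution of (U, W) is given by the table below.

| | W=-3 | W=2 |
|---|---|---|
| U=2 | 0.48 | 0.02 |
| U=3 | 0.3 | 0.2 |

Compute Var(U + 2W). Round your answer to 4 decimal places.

E[U] = 2.5,  E[W] = -1.9,  E[UW] = -4.3
Var(U) = 6.5 − (2.5)² = 0.25;  Var(W) = 7.9 − (-1.9)² = 4.29
cov(U,W) = -4.3 − (2.5)(-1.9) = 0.45
Var(U + 2W) = (1)²·0.25 + (2)²·4.29 + 2·(1)·(2)·0.45 = 19.21

19.2100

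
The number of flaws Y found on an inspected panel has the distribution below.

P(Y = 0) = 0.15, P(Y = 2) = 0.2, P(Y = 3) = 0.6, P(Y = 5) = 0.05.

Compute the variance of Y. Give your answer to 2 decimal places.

1.45

E[Y] = (0)(0.15) + (2)(0.2) + (3)(0.6) + (5)(0.05) = 2.45
E[Y²] = (0)²(0.15) + (2)²(0.2) + (3)²(0.6) + (5)²(0.05) = 7.45
Var(Y) = E[Y²] − (E[Y])² = 7.45 − (2.45)² = 1.4475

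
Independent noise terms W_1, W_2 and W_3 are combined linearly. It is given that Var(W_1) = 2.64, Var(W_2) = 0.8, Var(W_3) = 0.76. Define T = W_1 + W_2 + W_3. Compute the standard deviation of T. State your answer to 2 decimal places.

By independence, Var(T) = (1)²Var(W_1) + (1)²Var(W_2) + (1)²Var(W_3)
= (1)²·2.64 + (1)²·0.8 + (1)²·0.76 = 4.2
SD(T) = √4.2 ≈ 2.05

2.05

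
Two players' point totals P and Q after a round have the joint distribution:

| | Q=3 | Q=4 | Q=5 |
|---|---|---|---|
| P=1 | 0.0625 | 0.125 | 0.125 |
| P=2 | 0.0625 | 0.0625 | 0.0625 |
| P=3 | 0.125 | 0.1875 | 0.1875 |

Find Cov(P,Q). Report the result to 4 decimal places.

E[P] = 2.1875,  E[Q] = 4.125
E[PQ] = 9
Cov(P,Q) = E[PQ] − E[P]E[Q] = 9 − (2.1875)(4.125) = -0.0234375

-0.0234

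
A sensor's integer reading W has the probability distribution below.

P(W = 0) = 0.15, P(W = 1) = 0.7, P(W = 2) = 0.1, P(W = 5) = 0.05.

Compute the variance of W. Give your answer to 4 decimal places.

1.0275

E[W] = (0)(0.15) + (1)(0.7) + (2)(0.1) + (5)(0.05) = 1.15
E[W²] = (0)²(0.15) + (1)²(0.7) + (2)²(0.1) + (5)²(0.05) = 2.35
var(W) = E[W²] − (E[W])² = 2.35 − (1.15)² = 1.0275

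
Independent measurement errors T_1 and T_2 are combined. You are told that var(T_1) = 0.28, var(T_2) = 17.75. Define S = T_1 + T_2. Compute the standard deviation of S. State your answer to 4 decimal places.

4.2462

By independence, var(S) = (1)²var(T_1) + (1)²var(T_2)
= (1)²·0.28 + (1)²·17.75 = 18.03
sd(S) = √18.03 ≈ 4.2462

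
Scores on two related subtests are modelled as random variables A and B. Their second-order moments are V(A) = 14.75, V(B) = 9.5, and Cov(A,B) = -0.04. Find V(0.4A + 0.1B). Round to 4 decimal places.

V(0.4A + 0.1B) = (0.4)²·V(A) + (0.1)²·V(B) + 2·(0.4)·(0.1)·Cov(A,B)
= 0.16·14.75 + 0.01·9.5 + 0.08·-0.04 = 2.4518

2.4518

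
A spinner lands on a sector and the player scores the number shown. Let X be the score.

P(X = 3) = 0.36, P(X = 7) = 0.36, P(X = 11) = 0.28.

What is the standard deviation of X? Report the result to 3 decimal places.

E[X] = (3)(0.36) + (7)(0.36) + (11)(0.28) = 6.68
E[X²] = (3)²(0.36) + (7)²(0.36) + (11)²(0.28) = 54.76
V(X) = E[X²] − (E[X])² = 54.76 − (6.68)² = 10.1376
SD(X) = √10.1376 ≈ 3.184

3.184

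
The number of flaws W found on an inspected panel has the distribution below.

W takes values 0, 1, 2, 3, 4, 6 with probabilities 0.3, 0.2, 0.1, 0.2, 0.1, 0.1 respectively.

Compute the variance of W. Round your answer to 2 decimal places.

3.60

E[W] = (0)(0.3) + (1)(0.2) + (2)(0.1) + (3)(0.2) + (4)(0.1) + (6)(0.1) = 2
E[W²] = (0)²(0.3) + (1)²(0.2) + (2)²(0.1) + (3)²(0.2) + (4)²(0.1) + (6)²(0.1) = 7.6
Var(W) = E[W²] − (E[W])² = 7.6 − (2)² = 3.6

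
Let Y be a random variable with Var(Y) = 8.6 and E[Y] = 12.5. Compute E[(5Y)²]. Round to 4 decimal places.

4121.2500

E[5Y] = 5·12.5 = 62.5
Var(5Y) = (5)²·8.6 = 215
E[(5Y)²] = Var((5Y)) + (E[(5Y)])² = 215 + (62.5)² = 4121.25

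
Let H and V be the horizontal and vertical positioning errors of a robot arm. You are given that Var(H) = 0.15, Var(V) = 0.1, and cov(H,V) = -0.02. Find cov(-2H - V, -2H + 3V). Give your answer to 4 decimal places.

0.3800

cov(-2H - V, -2H + 3V) = (-2)(-2)Var(H) + (-1)(3)Var(V) + [(-2)(3) + (-1)(-2)]cov(H,V)
= 4·0.15 + -3·0.1 + -4·-0.02 = 0.38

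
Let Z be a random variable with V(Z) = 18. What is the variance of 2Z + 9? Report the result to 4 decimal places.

72.0000

V(2Z + 9) = (2)²·V(Z) = 4·18 = 72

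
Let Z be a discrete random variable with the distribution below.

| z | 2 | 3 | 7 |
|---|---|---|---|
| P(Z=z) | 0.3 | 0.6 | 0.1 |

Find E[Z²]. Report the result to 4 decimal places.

11.5000

E[Z²] = (2)²(0.3) + (3)²(0.6) + (7)²(0.1) = 11.5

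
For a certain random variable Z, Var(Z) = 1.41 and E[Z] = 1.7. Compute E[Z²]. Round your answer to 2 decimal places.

4.30

E[Z²] = Var(Z) + (E[Z])² = 1.41 + (1.7)² = 4.3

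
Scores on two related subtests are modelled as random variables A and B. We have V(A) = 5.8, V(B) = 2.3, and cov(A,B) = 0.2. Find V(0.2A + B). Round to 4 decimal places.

2.6120

V(0.2A + B) = (0.2)²·V(A) + (1)²·V(B) + 2·(0.2)·(1)·cov(A,B)
= 0.04·5.8 + 1·2.3 + 0.4·0.2 = 2.612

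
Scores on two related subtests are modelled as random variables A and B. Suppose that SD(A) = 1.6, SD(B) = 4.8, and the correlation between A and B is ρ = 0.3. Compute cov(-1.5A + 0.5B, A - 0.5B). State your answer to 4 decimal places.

-6.7200

V(A) = (1.6)² = 2.56;  V(B) = (4.8)² = 23.04
cov(A,B) = ρ·SD(A)·SD(B) = 0.3·1.6·4.8 = 2.304
cov(-1.5A + 0.5B, A - 0.5B) = (-1.5)(1)V(A) + (0.5)(-0.5)V(B) + [(-1.5)(-0.5) + (0.5)(1)]cov(A,B)
= -1.5·2.56 + -0.25·23.04 + 1.25·2.304 = -6.72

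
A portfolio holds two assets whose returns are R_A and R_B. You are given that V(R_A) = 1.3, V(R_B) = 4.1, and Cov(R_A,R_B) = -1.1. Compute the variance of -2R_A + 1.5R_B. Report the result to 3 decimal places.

21.025

V(-2R_A + 1.5R_B) = (-2)²·V(R_A) + (1.5)²·V(R_B) + 2·(-2)·(1.5)·Cov(R_A,R_B)
= 4·1.3 + 2.25·4.1 + -6·-1.1 = 21.025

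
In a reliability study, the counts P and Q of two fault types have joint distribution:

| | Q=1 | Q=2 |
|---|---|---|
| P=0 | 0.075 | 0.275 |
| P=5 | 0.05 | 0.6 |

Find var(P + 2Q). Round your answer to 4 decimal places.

E[P] = 3.25,  E[Q] = 1.875,  E[PQ] = 6.25
var(P) = 16.25 − (3.25)² = 5.6875;  var(Q) = 3.625 − (1.875)² = 0.109375
Cov(P,Q) = 6.25 − (3.25)(1.875) = 0.15625
var(P + 2Q) = (1)²·5.6875 + (2)²·0.109375 + 2·(1)·(2)·0.15625 = 6.75

6.7500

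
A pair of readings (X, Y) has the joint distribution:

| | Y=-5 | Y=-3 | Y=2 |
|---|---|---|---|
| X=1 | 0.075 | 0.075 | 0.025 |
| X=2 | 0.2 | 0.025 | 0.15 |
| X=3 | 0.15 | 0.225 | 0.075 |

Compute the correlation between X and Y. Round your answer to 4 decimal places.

-0.0048

E[X] = 2.275,  E[Y] = -2.6
E[XY] = -5.925
Cov(X,Y) = E[XY] − E[X]E[Y] = -5.925 − (2.275)(-2.6) = -0.01
Var(X) = 0.549375,  Var(Y) = 7.79
ρ = -0.01 / √(0.549375·7.79) ≈ -0.0048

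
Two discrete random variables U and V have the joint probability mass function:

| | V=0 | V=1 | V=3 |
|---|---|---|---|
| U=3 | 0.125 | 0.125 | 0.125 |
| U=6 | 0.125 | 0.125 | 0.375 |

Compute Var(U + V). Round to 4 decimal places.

4.7344

E[U] = 4.875,  E[V] = 1.75,  E[UV] = 9
Var(U) = 25.875 − (4.875)² = 2.109375;  Var(V) = 4.75 − (1.75)² = 1.6875
cov(U,V) = 9 − (4.875)(1.75) = 0.46875
Var(U + V) = (1)²·2.109375 + (1)²·1.6875 + 2·(1)·(1)·0.46875 = 4.734375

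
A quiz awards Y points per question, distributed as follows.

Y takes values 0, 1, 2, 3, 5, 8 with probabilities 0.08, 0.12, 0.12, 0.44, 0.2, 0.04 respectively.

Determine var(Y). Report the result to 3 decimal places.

3.120

E[Y] = (0)(0.08) + (1)(0.12) + (2)(0.12) + (3)(0.44) + (5)(0.2) + (8)(0.04) = 3
E[Y²] = (0)²(0.08) + (1)²(0.12) + (2)²(0.12) + (3)²(0.44) + (5)²(0.2) + (8)²(0.04) = 12.12
var(Y) = E[Y²] − (E[Y])² = 12.12 − (3)² = 3.12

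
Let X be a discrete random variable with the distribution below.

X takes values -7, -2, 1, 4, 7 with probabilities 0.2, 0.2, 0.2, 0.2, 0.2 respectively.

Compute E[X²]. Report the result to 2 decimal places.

23.80

E[X²] = (-7)²(0.2) + (-2)²(0.2) + (1)²(0.2) + (4)²(0.2) + (7)²(0.2) = 23.8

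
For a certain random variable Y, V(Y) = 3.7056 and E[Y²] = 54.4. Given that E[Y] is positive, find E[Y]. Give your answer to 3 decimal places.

(E[Y])² = E[Y²] − V(Y) = 54.4 − 3.7056 = 50.6944
E[Y] = √50.6944 = 7.12

7.120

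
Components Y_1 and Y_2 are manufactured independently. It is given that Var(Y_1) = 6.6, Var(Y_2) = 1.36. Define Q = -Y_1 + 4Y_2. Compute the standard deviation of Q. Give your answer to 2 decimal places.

5.33

By independence, Var(Q) = (-1)²Var(Y_1) + (4)²Var(Y_2)
= (-1)²·6.6 + (4)²·1.36 = 28.36
σ(Q) = √28.36 ≈ 5.33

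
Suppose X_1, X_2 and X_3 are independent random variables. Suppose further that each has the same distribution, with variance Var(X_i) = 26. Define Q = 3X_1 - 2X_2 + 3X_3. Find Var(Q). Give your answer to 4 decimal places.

572.0000

By independence, Var(Q) = (3)²Var(X_1) + (-2)²Var(X_2) + (3)²Var(X_3)
= (3)²·26 + (-2)²·26 + (3)²·26 = 572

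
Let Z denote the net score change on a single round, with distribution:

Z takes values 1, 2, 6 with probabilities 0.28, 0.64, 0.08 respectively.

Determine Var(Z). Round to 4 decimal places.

1.5584

E[Z] = (1)(0.28) + (2)(0.64) + (6)(0.08) = 2.04
E[Z²] = (1)²(0.28) + (2)²(0.64) + (6)²(0.08) = 5.72
Var(Z) = E[Z²] − (E[Z])² = 5.72 − (2.04)² = 1.5584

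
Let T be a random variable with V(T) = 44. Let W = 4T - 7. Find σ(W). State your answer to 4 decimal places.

V(4T - 7) = (4)²·44 = 704
σ(W) = √704 ≈ 26.5330

26.5330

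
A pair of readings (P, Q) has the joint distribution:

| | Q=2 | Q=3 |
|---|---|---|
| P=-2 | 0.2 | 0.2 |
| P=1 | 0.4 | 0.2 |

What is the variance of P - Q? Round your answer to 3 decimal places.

2.640

E[P] = -0.2,  E[Q] = 2.4,  E[PQ] = -0.6
Var(P) = 2.2 − (-0.2)² = 2.16;  Var(Q) = 6 − (2.4)² = 0.24
cov(P,Q) = -0.6 − (-0.2)(2.4) = -0.12
Var(P - Q) = (1)²·2.16 + (-1)²·0.24 + 2·(1)·(-1)·-0.12 = 2.64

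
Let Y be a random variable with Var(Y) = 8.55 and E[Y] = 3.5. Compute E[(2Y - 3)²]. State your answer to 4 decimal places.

E[2Y - 3] = 2·3.5 − 3 = 4
Var(2Y - 3) = (2)²·8.55 = 34.2
E[(2Y - 3)²] = Var((2Y - 3)) + (E[(2Y - 3)])² = 34.2 + (4)² = 50.2

50.2000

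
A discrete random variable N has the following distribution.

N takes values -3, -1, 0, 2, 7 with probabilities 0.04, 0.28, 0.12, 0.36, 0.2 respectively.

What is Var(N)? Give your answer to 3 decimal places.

8.922

E[N] = (-3)(0.04) + (-1)(0.28) + (0)(0.12) + (2)(0.36) + (7)(0.2) = 1.72
E[N²] = (-3)²(0.04) + (-1)²(0.28) + (0)²(0.12) + (2)²(0.36) + (7)²(0.2) = 11.88
Var(N) = E[N²] − (E[N])² = 11.88 − (1.72)² = 8.9216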